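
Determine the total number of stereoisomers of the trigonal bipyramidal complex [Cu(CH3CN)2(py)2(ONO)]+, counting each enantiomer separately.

6

Placing the ligands in turn and identifying arrangements related by rotation or reflection leaves 5 distinct geometric isomers.
One of these lacks any improper symmetry element and so occurs as an enantiomeric pair, giving 5 + 1 = 6 stereoisomers in total.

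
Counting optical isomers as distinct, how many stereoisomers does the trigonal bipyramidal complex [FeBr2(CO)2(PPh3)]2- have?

In a trigonal bipyramid the two axial positions differ from the three equatorial ones.
Exhaustive case analysis gives 5 geometric isomers.
One of these lacks any improper symmetry element and so occurs as an enantiomeric pair, giving 5 + 1 = 6 stereoisomers in total.

6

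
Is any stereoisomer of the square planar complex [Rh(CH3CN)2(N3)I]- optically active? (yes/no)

no

A square has two trans pairs of vertices; adjacent vertices are cis.
The distinct arrangements are (2 in all): CH3CN cis; CH3CN trans.
Each arrangement has an internal mirror plane or centre of symmetry, so none is chiral.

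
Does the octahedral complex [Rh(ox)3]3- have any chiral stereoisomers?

yes

Each ox is bidentate and must span two cis positions.
Only one geometric arrangement is possible; it has no improper symmetry element, so it exists as a pair of enantiomers (2 stereoisomers).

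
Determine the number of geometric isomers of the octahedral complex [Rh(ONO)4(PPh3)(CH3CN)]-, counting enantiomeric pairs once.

2

Systematic placement gives 2 geometric isomers: PPh3 and CH3CN mutually cis; PPh3 and CH3CN mutually trans.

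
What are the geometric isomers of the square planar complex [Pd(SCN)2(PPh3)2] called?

cis and trans

Working through the distinct placements yields 2 geometric isomers: SCN cis; SCN trans.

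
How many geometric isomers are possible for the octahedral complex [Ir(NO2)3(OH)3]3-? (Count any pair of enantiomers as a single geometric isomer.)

In an octahedral complex each vertex has one trans partner and four cis neighbours.
There are 2 geometric isomers: NO2 mer; NO2 fac.

2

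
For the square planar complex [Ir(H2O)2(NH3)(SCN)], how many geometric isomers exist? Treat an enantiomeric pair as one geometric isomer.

A square has two trans pairs of vertices; adjacent vertices are cis.
Systematic placement gives 2 geometric isomers: H2O cis; H2O trans.

2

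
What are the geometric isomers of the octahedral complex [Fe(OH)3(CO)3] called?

The distinct arrangements are (2 in all): OH mer; OH fac.

fac and mer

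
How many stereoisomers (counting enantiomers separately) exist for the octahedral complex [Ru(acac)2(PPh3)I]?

3

In an octahedral complex each vertex has one trans partner and four cis neighbours.
Each acac is bidentate and must span two cis positions.
The distinct arrangements are (2 in all): PPh3 and I mutually trans; PPh3 and I mutually cis (chiral).
One of these lacks any improper symmetry element and so occurs as an enantiomeric pair, giving 2 + 1 = 3 stereoisomers in total.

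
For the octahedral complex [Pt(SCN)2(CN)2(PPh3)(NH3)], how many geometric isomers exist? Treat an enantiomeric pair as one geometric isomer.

6

The six octahedral sites form three mutually perpendicular trans pairs.
Systematic placement gives 6 geometric isomers: SCN trans, CN trans; SCN cis, CN trans; SCN trans, CN cis; SCN cis, CN cis (3 arrangements, 2 chiral).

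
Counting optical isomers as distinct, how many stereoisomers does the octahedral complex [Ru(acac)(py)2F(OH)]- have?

An octahedron has six vertices in three trans pairs; every non-trans pair is cis.
Each acac is bidentate and must span two cis positions.
There are 4 geometric isomers: py cis (3 arrangements, 2 chiral); py trans.
Of these, 2 lack any improper symmetry element and so occur as enantiomeric pairs, giving 4 + 2 = 6 stereoisomers in total.

6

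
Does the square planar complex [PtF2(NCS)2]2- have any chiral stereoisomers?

no

A square has two trans pairs of vertices; adjacent vertices are cis.
The distinct arrangements are (2 in all): F cis; F trans.
Each arrangement has an internal mirror plane or centre of symmetry, so none is chiral.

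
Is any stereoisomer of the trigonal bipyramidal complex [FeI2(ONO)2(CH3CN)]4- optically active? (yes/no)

In a trigonal bipyramid the two axial positions differ from the three equatorial ones.
Placing the ligands in turn and identifying arrangements related by rotation or reflection leaves 5 distinct geometric isomers.
One of these lacks any improper symmetry element and so occurs as an enantiomeric pair, giving 5 + 1 = 6 stereoisomers in total.

yes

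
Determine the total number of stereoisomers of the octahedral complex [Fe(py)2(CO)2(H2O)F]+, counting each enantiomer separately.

8

The six octahedral sites form three mutually perpendicular trans pairs.
Systematic placement gives 6 geometric isomers: py trans, CO trans; py cis, CO trans; py trans, CO cis; py cis, CO cis (3 arrangements, 2 chiral).
Of these, 2 lack any improper symmetry element and so occur as enantiomeric pairs, giving 6 + 2 = 8 stereoisomers in total.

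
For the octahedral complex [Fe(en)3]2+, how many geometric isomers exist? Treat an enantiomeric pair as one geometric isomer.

Each en is bidentate and must span two cis positions.
Only one geometric arrangement is possible; it has no improper symmetry element, so it exists as a pair of enantiomers (2 stereoisomers).

1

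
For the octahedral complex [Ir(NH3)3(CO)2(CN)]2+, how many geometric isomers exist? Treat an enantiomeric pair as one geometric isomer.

3

There are 3 geometric isomers: NH3 mer, CO cis; NH3 mer, CO trans; NH3 fac, CO cis.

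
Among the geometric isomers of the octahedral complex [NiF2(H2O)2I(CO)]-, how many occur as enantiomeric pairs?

In an octahedral complex each vertex has one trans partner and four cis neighbours.
There are 6 geometric isomers: F cis, H2O cis (3 arrangements, 2 chiral); F cis, H2O trans; F trans, H2O cis; F trans, H2O trans.
Of these, 2 lack any improper symmetry element and so occur as enantiomeric pairs, giving 6 + 2 = 8 stereoisomers in total.

2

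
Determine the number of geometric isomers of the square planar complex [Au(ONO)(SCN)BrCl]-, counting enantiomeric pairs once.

In a square planar complex each vertex has one trans partner and two cis neighbours.
Working through the distinct placements yields 3 geometric isomers: (Br/ONO trans, Cl/SCN trans); (Br/SCN trans, Cl/ONO trans); (Br/Cl trans, ONO/SCN trans).

3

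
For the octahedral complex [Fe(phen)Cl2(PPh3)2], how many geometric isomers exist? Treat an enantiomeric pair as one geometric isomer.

In an octahedral complex each vertex has one trans partner and four cis neighbours.
Each phen is bidentate and must span two cis positions.
There are 3 geometric isomers: Cl trans, PPh3 cis; Cl cis, PPh3 cis (chiral); Cl cis, PPh3 trans.

3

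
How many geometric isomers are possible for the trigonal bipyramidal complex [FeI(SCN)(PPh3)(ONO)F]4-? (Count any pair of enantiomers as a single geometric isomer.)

In a trigonal bipyramid the two axial positions differ from the three equatorial ones.
Placing the ligands in turn and identifying arrangements related by rotation or reflection leaves 10 distinct geometric isomers.

10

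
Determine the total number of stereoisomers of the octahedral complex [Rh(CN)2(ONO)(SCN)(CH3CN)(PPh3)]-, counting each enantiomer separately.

An octahedron has six vertices in three trans pairs; every non-trans pair is cis.
Placing the ligands in turn and identifying arrangements related by rotation or reflection leaves 9 distinct geometric isomers.
Of these, 6 lack any improper symmetry element and so occur as enantiomeric pairs, giving 9 + 6 = 15 stereoisomers in total.

15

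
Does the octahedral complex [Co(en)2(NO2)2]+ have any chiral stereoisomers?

yes

Each en is bidentate and must span two cis positions.
The distinct arrangements are (2 in all): NO2 trans; NO2 cis (chiral).
One of these lacks any improper symmetry element and so occurs as an enantiomeric pair, giving 2 + 1 = 3 stereoisomers in total.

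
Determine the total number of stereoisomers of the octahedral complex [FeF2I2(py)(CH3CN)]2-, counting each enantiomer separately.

8

Working through the distinct placements yields 6 geometric isomers: F cis, I cis (3 arrangements, 2 chiral); F cis, I trans; F trans, I cis; F trans, I trans.
Of these, 2 lack any improper symmetry element and so occur as enantiomeric pairs, giving 6 + 2 = 8 stereoisomers in total.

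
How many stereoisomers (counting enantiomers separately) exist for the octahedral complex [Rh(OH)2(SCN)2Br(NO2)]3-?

The six octahedral sites form three mutually perpendicular trans pairs.
Systematic placement gives 6 geometric isomers: OH trans, SCN trans; OH cis, SCN cis (3 arrangements, 2 chiral); OH cis, SCN trans; OH trans, SCN cis.
Of these, 2 lack any improper symmetry element and so occur as enantiomeric pairs, giving 6 + 2 = 8 stereoisomers in total.

8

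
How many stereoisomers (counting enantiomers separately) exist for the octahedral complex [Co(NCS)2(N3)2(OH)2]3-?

The six octahedral sites form three mutually perpendicular trans pairs.
There are 5 geometric isomers: NCS trans, N3 trans, OH trans; NCS cis, N3 trans, OH cis; NCS cis, N3 cis, OH trans; NCS cis, N3 cis, OH cis (chiral); NCS trans, N3 cis, OH cis.
One of these lacks any improper symmetry element and so occurs as an enantiomeric pair, giving 5 + 1 = 6 stereoisomers in total.

6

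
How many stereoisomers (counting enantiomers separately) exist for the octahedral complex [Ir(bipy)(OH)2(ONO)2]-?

Each bipy is bidentate and must span two cis positions.
The distinct arrangements are (3 in all): OH trans, ONO cis; OH cis, ONO cis (chiral); OH cis, ONO trans.
One of these lacks any improper symmetry element and so occurs as an enantiomeric pair, giving 3 + 1 = 4 stereoisomers in total.

4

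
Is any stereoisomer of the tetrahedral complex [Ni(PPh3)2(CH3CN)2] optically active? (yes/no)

no

Only one geometric arrangement is possible.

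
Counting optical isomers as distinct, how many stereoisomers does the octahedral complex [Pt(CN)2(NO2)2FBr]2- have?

An octahedron has six vertices in three trans pairs; every non-trans pair is cis.
Systematic placement gives 6 geometric isomers: CN cis, NO2 trans; CN cis, NO2 cis (3 arrangements, 2 chiral); CN trans, NO2 trans; CN trans, NO2 cis.
Of these, 2 lack any improper symmetry element and so occur as enantiomeric pairs, giving 6 + 2 = 8 stereoisomers in total.

8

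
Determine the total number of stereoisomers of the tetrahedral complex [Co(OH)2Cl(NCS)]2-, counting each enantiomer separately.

1

Only one geometric arrangement is possible.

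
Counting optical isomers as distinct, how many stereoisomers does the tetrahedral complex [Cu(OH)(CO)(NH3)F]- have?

In a tetrahedral complex all four positions are equivalent and every pair of ligands is adjacent — there is no cis/trans distinction.
Only one geometric arrangement is possible; it has no improper symmetry element, so it exists as a pair of enantiomers (2 stereoisomers).

2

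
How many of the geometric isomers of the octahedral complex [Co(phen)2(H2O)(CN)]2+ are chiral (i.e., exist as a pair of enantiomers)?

In an octahedral complex each vertex has one trans partner and four cis neighbours.
Each phen is bidentate and must span two cis positions.
The distinct arrangements are (2 in all): H2O and CN mutually trans; H2O and CN mutually cis (chiral).
One of these lacks any improper symmetry element and so occurs as an enantiomeric pair, giving 2 + 1 = 3 stereoisomers in total.

1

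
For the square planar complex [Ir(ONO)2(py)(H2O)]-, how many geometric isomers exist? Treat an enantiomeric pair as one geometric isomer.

2

There are 2 geometric isomers: ONO cis; ONO trans.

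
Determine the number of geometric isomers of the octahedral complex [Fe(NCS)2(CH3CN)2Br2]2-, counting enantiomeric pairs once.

The distinct arrangements are (5 in all): NCS trans, CH3CN trans, Br trans; NCS cis, CH3CN cis, Br trans; NCS trans, CH3CN cis, Br cis; NCS cis, CH3CN cis, Br cis (chiral); NCS cis, CH3CN trans, Br cis.

5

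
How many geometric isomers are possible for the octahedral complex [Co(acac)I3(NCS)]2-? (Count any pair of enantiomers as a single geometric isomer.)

2

Each acac is bidentate and must span two cis positions.
There are 2 geometric isomers: I mer; I fac.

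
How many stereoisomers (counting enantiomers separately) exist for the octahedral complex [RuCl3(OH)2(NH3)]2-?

Systematic placement gives 3 geometric isomers: Cl mer, OH trans; Cl mer, OH cis; Cl fac, OH cis.
Each arrangement has an internal mirror plane or centre of symmetry, so none is chiral.

3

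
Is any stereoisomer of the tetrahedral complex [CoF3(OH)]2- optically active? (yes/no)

no

Only one geometric arrangement is possible.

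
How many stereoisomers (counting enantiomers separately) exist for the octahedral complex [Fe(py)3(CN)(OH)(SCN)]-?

Systematic placement gives 4 geometric isomers: py mer (3 arrangements); py fac (chiral).
One of these lacks any improper symmetry element and so occurs as an enantiomeric pair, giving 4 + 1 = 5 stereoisomers in total.

5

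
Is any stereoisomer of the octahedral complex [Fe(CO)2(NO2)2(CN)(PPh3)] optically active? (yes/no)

An octahedron has six vertices in three trans pairs; every non-trans pair is cis.
The distinct arrangements are (6 in all): CO cis, NO2 cis (3 arrangements, 2 chiral); CO cis, NO2 trans; CO trans, NO2 cis; CO trans, NO2 trans.
Of these, 2 lack any improper symmetry element and so occur as enantiomeric pairs, giving 6 + 2 = 8 stereoisomers in total.

yes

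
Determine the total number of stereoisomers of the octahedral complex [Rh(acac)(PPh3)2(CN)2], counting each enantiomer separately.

In an octahedral complex each vertex has one trans partner and four cis neighbours.
Each acac is bidentate and must span two cis positions.
The distinct arrangements are (3 in all): PPh3 cis, CN trans; PPh3 cis, CN cis (chiral); PPh3 trans, CN cis.
One of these lacks any improper symmetry element and so occurs as an enantiomeric pair, giving 3 + 1 = 4 stereoisomers in total.

4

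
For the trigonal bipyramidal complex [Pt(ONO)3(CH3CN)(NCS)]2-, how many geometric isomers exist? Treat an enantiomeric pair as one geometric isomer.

4

A trigonal bipyramid has two axial and three equatorial sites, which are chemically inequivalent.
There are 4 geometric isomers: CH3CN axial, NCS axial; CH3CN axial, NCS equatorial; CH3CN equatorial, NCS axial; CH3CN equatorial, NCS equatorial.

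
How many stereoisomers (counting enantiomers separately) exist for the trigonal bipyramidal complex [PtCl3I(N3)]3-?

The distinct arrangements are (4 in all): I equatorial, N3 equatorial; I axial, N3 equatorial; I equatorial, N3 axial; I axial, N3 axial.
Each arrangement has an internal mirror plane or centre of symmetry, so none is chiral.

4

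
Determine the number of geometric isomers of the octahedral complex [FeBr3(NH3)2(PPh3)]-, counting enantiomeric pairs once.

3

Working through the distinct placements yields 3 geometric isomers: Br mer, NH3 cis; Br mer, NH3 trans; Br fac, NH3 cis.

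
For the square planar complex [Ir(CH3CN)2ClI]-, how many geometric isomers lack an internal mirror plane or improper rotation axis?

0

A square has two trans pairs of vertices; adjacent vertices are cis.
Working through the distinct placements yields 2 geometric isomers: CH3CN cis; CH3CN trans.
Each arrangement has an internal mirror plane or centre of symmetry, so none is chiral.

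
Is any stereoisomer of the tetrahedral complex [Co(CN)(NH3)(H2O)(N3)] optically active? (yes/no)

yes

Only one geometric arrangement is possible; it has no improper symmetry element, so it exists as a pair of enantiomers (2 stereoisomers).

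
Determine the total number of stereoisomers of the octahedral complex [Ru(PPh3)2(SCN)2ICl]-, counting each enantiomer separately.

8

An octahedron has six vertices in three trans pairs; every non-trans pair is cis.
There are 6 geometric isomers: PPh3 trans, SCN trans; PPh3 cis, SCN cis (3 arrangements, 2 chiral); PPh3 cis, SCN trans; PPh3 trans, SCN cis.
Of these, 2 lack any improper symmetry element and so occur as enantiomeric pairs, giving 6 + 2 = 8 stereoisomers in total.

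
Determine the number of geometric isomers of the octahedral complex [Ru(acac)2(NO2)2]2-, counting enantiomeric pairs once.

2

In an octahedral complex each vertex has one trans partner and four cis neighbours.
Each acac is bidentate and must span two cis positions.
The distinct arrangements are (2 in all): NO2 trans; NO2 cis (chiral).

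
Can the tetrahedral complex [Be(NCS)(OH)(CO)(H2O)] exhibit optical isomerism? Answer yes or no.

All four vertices of a tetrahedron are equivalent and mutually adjacent, so cis/trans isomerism cannot arise.
Only one geometric arrangement is possible; it has no improper symmetry element, so it exists as a pair of enantiomers (2 stereoisomers).

yes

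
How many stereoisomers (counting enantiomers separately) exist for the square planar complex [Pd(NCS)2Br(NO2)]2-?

In a square planar complex each vertex has one trans partner and two cis neighbours.
Systematic placement gives 2 geometric isomers: NCS cis; NCS trans.
Each arrangement has an internal mirror plane or centre of symmetry, so none is chiral.

2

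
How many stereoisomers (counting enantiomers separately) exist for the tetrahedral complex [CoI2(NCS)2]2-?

1

In a tetrahedral complex all four positions are equivalent and every pair of ligands is adjacent — there is no cis/trans distinction.
Only one geometric arrangement is possible.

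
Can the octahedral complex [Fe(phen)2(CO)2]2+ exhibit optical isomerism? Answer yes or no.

yes

An octahedron has six vertices in three trans pairs; every non-trans pair is cis.
Each phen is bidentate and must span two cis positions.
Systematic placement gives 2 geometric isomers: CO trans; CO cis (chiral).
One of these lacks any improper symmetry element and so occurs as an enantiomeric pair, giving 2 + 1 = 3 stereoisomers in total.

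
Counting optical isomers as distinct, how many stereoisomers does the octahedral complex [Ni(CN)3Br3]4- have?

An octahedron has six vertices in three trans pairs; every non-trans pair is cis.
Working through the distinct placements yields 2 geometric isomers: CN mer; CN fac.
Each arrangement has an internal mirror plane or centre of symmetry, so none is chiral.

2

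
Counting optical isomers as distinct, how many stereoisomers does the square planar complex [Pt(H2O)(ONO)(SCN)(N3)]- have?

3

In a square planar complex each vertex has one trans partner and two cis neighbours.
Working through the distinct placements yields 3 geometric isomers: (H2O/ONO trans, N3/SCN trans); (H2O/SCN trans, N3/ONO trans); (H2O/N3 trans, ONO/SCN trans).
Each arrangement has an internal mirror plane or centre of symmetry, so none is chiral.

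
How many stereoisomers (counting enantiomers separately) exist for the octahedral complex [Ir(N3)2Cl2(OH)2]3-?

An octahedron has six vertices in three trans pairs; every non-trans pair is cis.
Working through the distinct placements yields 5 geometric isomers: N3 trans, Cl trans, OH trans; N3 cis, Cl trans, OH cis; N3 cis, Cl cis, OH trans; N3 cis, Cl cis, OH cis (chiral); N3 trans, Cl cis, OH cis.
One of these lacks any improper symmetry element and so occurs as an enantiomeric pair, giving 5 + 1 = 6 stereoisomers in total.

6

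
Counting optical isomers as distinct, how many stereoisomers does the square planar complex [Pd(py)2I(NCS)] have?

Working through the distinct placements yields 2 geometric isomers: py cis; py trans.
Each arrangement has an internal mirror plane or centre of symmetry, so none is chiral.

2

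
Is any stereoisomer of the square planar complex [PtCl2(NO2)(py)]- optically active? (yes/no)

The distinct arrangements are (2 in all): Cl cis; Cl trans.
Each arrangement has an internal mirror plane or centre of symmetry, so none is chiral.

no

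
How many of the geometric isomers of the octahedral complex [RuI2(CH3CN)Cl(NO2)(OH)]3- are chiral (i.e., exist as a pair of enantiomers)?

An octahedron has six vertices in three trans pairs; every non-trans pair is cis.
Exhaustive case analysis gives 9 geometric isomers.
Of these, 6 lack any improper symmetry element and so occur as enantiomeric pairs, giving 9 + 6 = 15 stereoisomers in total.

6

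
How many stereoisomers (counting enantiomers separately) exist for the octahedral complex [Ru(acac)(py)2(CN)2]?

4

In an octahedral complex each vertex has one trans partner and four cis neighbours.
Each acac is bidentate and must span two cis positions.
Working through the distinct placements yields 3 geometric isomers: py cis, CN trans; py trans, CN cis; py cis, CN cis (chiral).
One of these lacks any improper symmetry element and so occurs as an enantiomeric pair, giving 3 + 1 = 4 stereoisomers in total.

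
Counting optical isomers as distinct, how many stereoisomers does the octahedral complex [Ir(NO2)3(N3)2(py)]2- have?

In an octahedral complex each vertex has one trans partner and four cis neighbours.
The distinct arrangements are (3 in all): NO2 mer, N3 trans; NO2 fac, N3 cis; NO2 mer, N3 cis.
Each arrangement has an internal mirror plane or centre of symmetry, so none is chiral.

3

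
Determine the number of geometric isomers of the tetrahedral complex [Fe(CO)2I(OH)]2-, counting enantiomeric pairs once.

1

All four vertices of a tetrahedron are equivalent and mutually adjacent, so cis/trans isomerism cannot arise.
Only one geometric arrangement is possible.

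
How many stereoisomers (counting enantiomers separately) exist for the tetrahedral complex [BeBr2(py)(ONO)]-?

1

Only one geometric arrangement is possible.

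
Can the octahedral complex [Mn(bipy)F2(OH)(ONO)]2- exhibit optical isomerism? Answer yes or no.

yes

An octahedron has six vertices in three trans pairs; every non-trans pair is cis.
Each bipy is bidentate and must span two cis positions.
There are 4 geometric isomers: F trans; F cis (3 arrangements, 2 chiral).
Of these, 2 lack any improper symmetry element and so occur as enantiomeric pairs, giving 4 + 2 = 6 stereoisomers in total.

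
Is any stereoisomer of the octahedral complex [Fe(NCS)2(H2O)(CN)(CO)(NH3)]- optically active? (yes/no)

Placing the ligands in turn and identifying arrangements related by rotation or reflection leaves 9 distinct geometric isomers.
Of these, 6 lack any improper symmetry element and so occur as enantiomeric pairs, giving 9 + 6 = 15 stereoisomers in total.

yes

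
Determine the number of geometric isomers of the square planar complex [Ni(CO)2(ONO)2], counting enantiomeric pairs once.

A square has two trans pairs of vertices; adjacent vertices are cis.
Working through the distinct placements yields 2 geometric isomers: CO cis; CO trans.

2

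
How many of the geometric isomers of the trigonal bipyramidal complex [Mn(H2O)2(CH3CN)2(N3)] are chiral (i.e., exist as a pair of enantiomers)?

Placing the ligands in turn and identifying arrangements related by rotation or reflection leaves 5 distinct geometric isomers.
One of these lacks any improper symmetry element and so occurs as an enantiomeric pair, giving 5 + 1 = 6 stereoisomers in total.

1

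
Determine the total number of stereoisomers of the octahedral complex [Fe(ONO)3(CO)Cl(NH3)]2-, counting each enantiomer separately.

There are 4 geometric isomers: ONO mer (3 arrangements); ONO fac (chiral).
One of these lacks any improper symmetry element and so occurs as an enantiomeric pair, giving 4 + 1 = 5 stereoisomers in total.

5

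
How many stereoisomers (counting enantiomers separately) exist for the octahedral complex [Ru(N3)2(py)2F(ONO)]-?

8

An octahedron has six vertices in three trans pairs; every non-trans pair is cis.
There are 6 geometric isomers: N3 cis, py trans; N3 cis, py cis (3 arrangements, 2 chiral); N3 trans, py trans; N3 trans, py cis.
Of these, 2 lack any improper symmetry element and so occur as enantiomeric pairs, giving 6 + 2 = 8 stereoisomers in total.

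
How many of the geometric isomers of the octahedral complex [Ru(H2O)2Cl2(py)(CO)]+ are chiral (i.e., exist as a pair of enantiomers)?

The distinct arrangements are (6 in all): H2O cis, Cl cis (3 arrangements, 2 chiral); H2O trans, Cl cis; H2O cis, Cl trans; H2O trans, Cl trans.
Of these, 2 lack any improper symmetry element and so occur as enantiomeric pairs, giving 6 + 2 = 8 stereoisomers in total.

2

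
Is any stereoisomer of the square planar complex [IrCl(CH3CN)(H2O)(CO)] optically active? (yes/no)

no

A square has two trans pairs of vertices; adjacent vertices are cis.
There are 3 geometric isomers: (CH3CN/Cl trans, CO/H2O trans); (CH3CN/H2O trans, CO/Cl trans); (CH3CN/CO trans, Cl/H2O trans).
Each arrangement has an internal mirror plane or centre of symmetry, so none is chiral.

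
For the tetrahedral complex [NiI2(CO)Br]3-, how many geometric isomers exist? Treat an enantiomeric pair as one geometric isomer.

Only one geometric arrangement is possible.

1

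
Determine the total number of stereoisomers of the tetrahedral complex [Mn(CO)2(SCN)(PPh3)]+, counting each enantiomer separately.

1

In a tetrahedral complex all four positions are equivalent and every pair of ligands is adjacent — there is no cis/trans distinction.
Only one geometric arrangement is possible.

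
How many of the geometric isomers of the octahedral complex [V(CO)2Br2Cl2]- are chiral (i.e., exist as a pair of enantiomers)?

In an octahedral complex each vertex has one trans partner and four cis neighbours.
Working through the distinct placements yields 5 geometric isomers: CO trans, Br trans, Cl trans; CO cis, Br trans, Cl cis; CO cis, Br cis, Cl trans; CO cis, Br cis, Cl cis (chiral); CO trans, Br cis, Cl cis.
One of these lacks any improper symmetry element and so occurs as an enantiomeric pair, giving 5 + 1 = 6 stereoisomers in total.

1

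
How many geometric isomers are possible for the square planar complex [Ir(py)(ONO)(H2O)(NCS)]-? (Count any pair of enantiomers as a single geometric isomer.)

In a square planar complex each vertex has one trans partner and two cis neighbours.
The distinct arrangements are (3 in all): (H2O/ONO trans, NCS/py trans); (H2O/py trans, NCS/ONO trans); (H2O/NCS trans, ONO/py trans).

3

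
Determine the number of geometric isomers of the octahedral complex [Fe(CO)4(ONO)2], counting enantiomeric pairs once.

There are 2 geometric isomers: ONO trans; ONO cis.

2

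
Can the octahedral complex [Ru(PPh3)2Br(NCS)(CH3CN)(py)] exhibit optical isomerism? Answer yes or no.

yes

The six octahedral sites form three mutually perpendicular trans pairs.
Systematic enumeration (placing each ligand type in turn and discarding arrangements equivalent by rotation or reflection) gives 9 geometric isomers.
Of these, 6 lack any improper symmetry element and so occur as enantiomeric pairs, giving 9 + 6 = 15 stereoisomers in total.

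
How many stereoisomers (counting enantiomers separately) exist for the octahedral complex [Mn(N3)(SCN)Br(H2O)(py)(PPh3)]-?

30

The six octahedral sites form three mutually perpendicular trans pairs.
Placing the ligands in turn and identifying arrangements related by rotation or reflection leaves 15 distinct geometric isomers.
Of these, 15 lack any improper symmetry element and so occur as enantiomeric pairs, giving 15 + 15 = 30 stereoisomers in total.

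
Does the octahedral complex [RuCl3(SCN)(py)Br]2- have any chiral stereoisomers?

Systematic placement gives 4 geometric isomers: Cl mer (3 arrangements); Cl fac (chiral).
One of these lacks any improper symmetry element and so occurs as an enantiomeric pair, giving 4 + 1 = 5 stereoisomers in total.

yes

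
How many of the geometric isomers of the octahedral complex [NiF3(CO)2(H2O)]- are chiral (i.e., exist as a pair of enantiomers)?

The six octahedral sites form three mutually perpendicular trans pairs.
Working through the distinct placements yields 3 geometric isomers: F mer, CO trans; F fac, CO cis; F mer, CO cis.
Each arrangement has an internal mirror plane or centre of symmetry, so none is chiral.

0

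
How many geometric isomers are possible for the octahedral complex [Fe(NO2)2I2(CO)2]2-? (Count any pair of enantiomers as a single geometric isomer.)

5

The six octahedral sites form three mutually perpendicular trans pairs.
Systematic placement gives 5 geometric isomers: NO2 trans, I trans, CO trans; NO2 cis, I cis, CO trans; NO2 trans, I cis, CO cis; NO2 cis, I cis, CO cis (chiral); NO2 cis, I trans, CO cis.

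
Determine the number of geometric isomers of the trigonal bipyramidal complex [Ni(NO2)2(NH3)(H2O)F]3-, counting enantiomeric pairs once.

7

A trigonal bipyramid has two axial and three equatorial sites, which are chemically inequivalent.
Systematic enumeration (placing each ligand type in turn and discarding arrangements equivalent by rotation or reflection) gives 7 geometric isomers.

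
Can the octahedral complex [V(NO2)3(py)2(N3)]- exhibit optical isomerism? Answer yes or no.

no

Systematic placement gives 3 geometric isomers: NO2 mer, py trans; NO2 fac, py cis; NO2 mer, py cis.
Each arrangement has an internal mirror plane or centre of symmetry, so none is chiral.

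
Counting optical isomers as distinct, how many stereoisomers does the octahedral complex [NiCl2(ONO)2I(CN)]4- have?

8

In an octahedral complex each vertex has one trans partner and four cis neighbours.
Working through the distinct placements yields 6 geometric isomers: Cl cis, ONO trans; Cl cis, ONO cis (3 arrangements, 2 chiral); Cl trans, ONO trans; Cl trans, ONO cis.
Of these, 2 lack any improper symmetry element and so occur as enantiomeric pairs, giving 6 + 2 = 8 stereoisomers in total.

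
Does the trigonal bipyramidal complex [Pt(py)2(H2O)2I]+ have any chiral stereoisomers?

yes

In a trigonal bipyramid the two axial positions differ from the three equatorial ones.
Systematic enumeration (placing each ligand type in turn and discarding arrangements equivalent by rotation or reflection) gives 5 geometric isomers.
One of these lacks any improper symmetry element and so occurs as an enantiomeric pair, giving 5 + 1 = 6 stereoisomers in total.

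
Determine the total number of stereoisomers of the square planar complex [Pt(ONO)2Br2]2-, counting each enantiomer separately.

2

In a square planar complex each vertex has one trans partner and two cis neighbours.
Systematic placement gives 2 geometric isomers: ONO cis; ONO trans.
Each arrangement has an internal mirror plane or centre of symmetry, so none is chiral.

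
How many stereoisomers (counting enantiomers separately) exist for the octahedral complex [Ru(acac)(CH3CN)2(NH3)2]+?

4

The six octahedral sites form three mutually perpendicular trans pairs.
Each acac is bidentate and must span two cis positions.
The distinct arrangements are (3 in all): CH3CN trans, NH3 cis; CH3CN cis, NH3 cis (chiral); CH3CN cis, NH3 trans.
One of these lacks any improper symmetry element and so occurs as an enantiomeric pair, giving 3 + 1 = 4 stereoisomers in total.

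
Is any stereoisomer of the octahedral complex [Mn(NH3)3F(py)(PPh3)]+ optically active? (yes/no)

yes

An octahedron has six vertices in three trans pairs; every non-trans pair is cis.
Systematic placement gives 4 geometric isomers: NH3 mer (3 arrangements); NH3 fac (chiral).
One of these lacks any improper symmetry element and so occurs as an enantiomeric pair, giving 4 + 1 = 5 stereoisomers in total.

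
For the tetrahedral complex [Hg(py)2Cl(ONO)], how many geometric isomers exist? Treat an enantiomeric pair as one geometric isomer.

1

All four vertices of a tetrahedron are equivalent and mutually adjacent, so cis/trans isomerism cannot arise.
Only one geometric arrangement is possible.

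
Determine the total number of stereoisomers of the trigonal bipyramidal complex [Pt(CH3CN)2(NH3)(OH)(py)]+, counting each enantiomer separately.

10

Exhaustive case analysis gives 7 geometric isomers.
Of these, 3 lack any improper symmetry element and so occur as enantiomeric pairs, giving 7 + 3 = 10 stereoisomers in total.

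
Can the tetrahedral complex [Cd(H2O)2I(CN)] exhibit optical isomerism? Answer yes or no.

All four vertices of a tetrahedron are equivalent and mutually adjacent, so cis/trans isomerism cannot arise.
Only one geometric arrangement is possible.

no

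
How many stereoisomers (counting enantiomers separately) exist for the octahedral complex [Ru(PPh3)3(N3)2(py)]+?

3

An octahedron has six vertices in three trans pairs; every non-trans pair is cis.
The distinct arrangements are (3 in all): PPh3 mer, N3 trans; PPh3 fac, N3 cis; PPh3 mer, N3 cis.
Each arrangement has an internal mirror plane or centre of symmetry, so none is chiral.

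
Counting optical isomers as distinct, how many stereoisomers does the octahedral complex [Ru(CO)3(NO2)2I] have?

There are 3 geometric isomers: CO mer, NO2 trans; CO mer, NO2 cis; CO fac, NO2 cis.
Each arrangement has an internal mirror plane or centre of symmetry, so none is chiral.

3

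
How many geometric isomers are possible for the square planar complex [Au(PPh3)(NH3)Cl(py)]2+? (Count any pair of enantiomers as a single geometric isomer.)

In a square planar complex each vertex has one trans partner and two cis neighbours.
Systematic placement gives 3 geometric isomers: (Cl/PPh3 trans, NH3/py trans); (Cl/py trans, NH3/PPh3 trans); (Cl/NH3 trans, PPh3/py trans).

3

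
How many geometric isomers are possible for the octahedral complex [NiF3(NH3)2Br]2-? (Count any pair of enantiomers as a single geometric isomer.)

There are 3 geometric isomers: F mer, NH3 trans; F fac, NH3 cis; F mer, NH3 cis.

3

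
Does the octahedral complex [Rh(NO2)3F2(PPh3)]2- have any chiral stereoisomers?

There are 3 geometric isomers: NO2 mer, F trans; NO2 fac, F cis; NO2 mer, F cis.
Each arrangement has an internal mirror plane or centre of symmetry, so none is chiral.

no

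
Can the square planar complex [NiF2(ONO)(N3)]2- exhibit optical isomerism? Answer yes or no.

A square has two trans pairs of vertices; adjacent vertices are cis.
Systematic placement gives 2 geometric isomers: F cis; F trans.
Each arrangement has an internal mirror plane or centre of symmetry, so none is chiral.

no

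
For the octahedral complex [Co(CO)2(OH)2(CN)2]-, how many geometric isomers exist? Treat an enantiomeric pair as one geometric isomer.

Systematic placement gives 5 geometric isomers: CO trans, OH trans, CN trans; CO cis, OH cis, CN trans; CO cis, OH trans, CN cis; CO cis, OH cis, CN cis (chiral); CO trans, OH cis, CN cis.

5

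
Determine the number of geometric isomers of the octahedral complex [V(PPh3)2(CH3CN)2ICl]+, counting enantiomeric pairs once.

6

The six octahedral sites form three mutually perpendicular trans pairs.
Systematic placement gives 6 geometric isomers: PPh3 trans, CH3CN trans; PPh3 cis, CH3CN trans; PPh3 trans, CH3CN cis; PPh3 cis, CH3CN cis (3 arrangements, 2 chiral).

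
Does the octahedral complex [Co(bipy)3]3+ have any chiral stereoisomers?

In an octahedral complex each vertex has one trans partner and four cis neighbours.
Each bipy is bidentate and must span two cis positions.
Only one geometric arrangement is possible; it has no improper symmetry element, so it exists as a pair of enantiomers (2 stereoisomers).

yes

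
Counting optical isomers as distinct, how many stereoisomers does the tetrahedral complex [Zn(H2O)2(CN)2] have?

1

In a tetrahedral complex all four positions are equivalent and every pair of ligands is adjacent — there is no cis/trans distinction.
Only one geometric arrangement is possible.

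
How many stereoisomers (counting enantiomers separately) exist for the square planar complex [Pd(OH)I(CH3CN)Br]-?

A square has two trans pairs of vertices; adjacent vertices are cis.
Working through the distinct placements yields 3 geometric isomers: (Br/I trans, CH3CN/OH trans); (Br/OH trans, CH3CN/I trans); (Br/CH3CN trans, I/OH trans).
Each arrangement has an internal mirror plane or centre of symmetry, so none is chiral.

3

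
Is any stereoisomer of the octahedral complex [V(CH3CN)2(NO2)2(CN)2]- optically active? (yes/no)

In an octahedral complex each vertex has one trans partner and four cis neighbours.
The distinct arrangements are (5 in all): CH3CN trans, NO2 trans, CN trans; CH3CN trans, NO2 cis, CN cis; CH3CN cis, NO2 trans, CN cis; CH3CN cis, NO2 cis, CN cis (chiral); CH3CN cis, NO2 cis, CN trans.
One of these lacks any improper symmetry element and so occurs as an enantiomeric pair, giving 5 + 1 = 6 stereoisomers in total.

yes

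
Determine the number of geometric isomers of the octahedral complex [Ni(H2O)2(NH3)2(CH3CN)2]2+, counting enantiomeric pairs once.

The six octahedral sites form three mutually perpendicular trans pairs.
The distinct arrangements are (5 in all): H2O trans, NH3 trans, CH3CN trans; H2O cis, NH3 cis, CH3CN trans; H2O cis, NH3 trans, CH3CN cis; H2O cis, NH3 cis, CH3CN cis (chiral); H2O trans, NH3 cis, CH3CN cis.

5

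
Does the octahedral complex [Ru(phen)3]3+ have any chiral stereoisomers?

yes

The six octahedral sites form three mutually perpendicular trans pairs.
Each phen is bidentate and must span two cis positions.
Only one geometric arrangement is possible; it has no improper symmetry element, so it exists as a pair of enantiomers (2 stereoisomers).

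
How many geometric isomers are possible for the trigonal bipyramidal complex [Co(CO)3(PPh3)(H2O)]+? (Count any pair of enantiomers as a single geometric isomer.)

A trigonal bipyramid has two axial and three equatorial sites, which are chemically inequivalent.
Systematic placement gives 4 geometric isomers: PPh3 equatorial, H2O equatorial; PPh3 equatorial, H2O axial; PPh3 axial, H2O equatorial; PPh3 axial, H2O axial.

4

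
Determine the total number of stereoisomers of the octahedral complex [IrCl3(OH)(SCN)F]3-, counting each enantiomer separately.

There are 4 geometric isomers: Cl mer (3 arrangements); Cl fac (chiral).
One of these lacks any improper symmetry element and so occurs as an enantiomeric pair, giving 4 + 1 = 5 stereoisomers in total.

5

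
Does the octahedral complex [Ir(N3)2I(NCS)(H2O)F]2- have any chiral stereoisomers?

yes

In an octahedral complex each vertex has one trans partner and four cis neighbours.
Systematic enumeration (placing each ligand type in turn and discarding arrangements equivalent by rotation or reflection) gives 9 geometric isomers.
Of these, 6 lack any improper symmetry element and so occur as enantiomeric pairs, giving 9 + 6 = 15 stereoisomers in total.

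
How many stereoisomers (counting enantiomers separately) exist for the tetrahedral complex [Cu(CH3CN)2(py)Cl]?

1

All four vertices of a tetrahedron are equivalent and mutually adjacent, so cis/trans isomerism cannot arise.
Only one geometric arrangement is possible.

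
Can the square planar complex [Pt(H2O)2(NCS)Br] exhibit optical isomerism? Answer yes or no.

no

In a square planar complex each vertex has one trans partner and two cis neighbours.
The distinct arrangements are (2 in all): H2O cis; H2O trans.
Each arrangement has an internal mirror plane or centre of symmetry, so none is chiral.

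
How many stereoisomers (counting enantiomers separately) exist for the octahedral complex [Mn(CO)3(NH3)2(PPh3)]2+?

3

In an octahedral complex each vertex has one trans partner and four cis neighbours.
There are 3 geometric isomers: CO mer, NH3 cis; CO mer, NH3 trans; CO fac, NH3 cis.
Each arrangement has an internal mirror plane or centre of symmetry, so none is chiral.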